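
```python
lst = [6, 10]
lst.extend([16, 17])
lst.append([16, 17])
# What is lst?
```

After line 1: lst = [6, 10]
After line 2 (extend unpacks [16, 17]): lst = [6, 10, 16, 17]
After line 3 (append adds [16, 17] as single element): lst = [6, 10, 16, 17, [16, 17]]

[6, 10, 16, 17, [16, 17]]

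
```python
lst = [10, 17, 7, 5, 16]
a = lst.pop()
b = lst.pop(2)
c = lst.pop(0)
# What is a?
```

After line 1: lst = [10, 17, 7, 5, 16]
After line 2 (pop() -> a = 16): lst = [10, 17, 7, 5]
After line 3 (pop(2) -> b = 7): lst = [10, 17, 5]
After line 4 (pop(0) -> c = 10): lst = [17, 5]

16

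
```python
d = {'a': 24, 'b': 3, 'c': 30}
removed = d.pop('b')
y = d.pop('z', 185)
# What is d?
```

After line 1: d = {'a': 24, 'b': 3, 'c': 30}
After line 2 (pop 'b' returns 3): d = {'a': 24, 'c': 30}, removed = 3
After line 3 (pop 'z' missing, returns default 185): d = {'a': 24, 'c': 30}, y = 185

{'a': 24, 'c': 30}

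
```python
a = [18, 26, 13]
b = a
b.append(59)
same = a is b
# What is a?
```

After line 1: a = [18, 26, 13]
After line 2 (b = a is an alias, same object): a = [18, 26, 13], b = [18, 26, 13]
After line 3 (b.append mutates the shared list): a = [18, 26, 13, 59], b = [18, 26, 13, 59]
After line 4 (same = a is b; same object -> True): same = True

[18, 26, 13, 59]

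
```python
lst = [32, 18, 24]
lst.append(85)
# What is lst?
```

[32, 18, 24, 85]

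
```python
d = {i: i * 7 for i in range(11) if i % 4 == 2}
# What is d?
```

{2: 14, 6: 42, 10: 70}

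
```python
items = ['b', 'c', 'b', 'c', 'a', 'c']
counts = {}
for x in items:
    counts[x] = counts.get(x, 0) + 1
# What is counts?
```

Initial: counts = {}, items = ['b', 'c', 'b', 'c', 'a', 'c']
See 'b': counts = {'b': 1}
See 'c': counts = {'b': 1, 'c': 1}
See 'b': counts = {'b': 2, 'c': 1}
See 'c': counts = {'b': 2, 'c': 2}
See 'a': counts = {'b': 2, 'c': 2, 'a': 1}
See 'c': counts = {'b': 2, 'c': 3, 'a': 1}

{'b': 2, 'c': 3, 'a': 1}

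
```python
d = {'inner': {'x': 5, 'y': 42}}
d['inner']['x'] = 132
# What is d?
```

After line 1: d = {'inner': {'x': 5, 'y': 42}}
After line 2 (inner x overwritten): d = {'inner': {'x': 132, 'y': 42}}

{'inner': {'x': 132, 'y': 42}}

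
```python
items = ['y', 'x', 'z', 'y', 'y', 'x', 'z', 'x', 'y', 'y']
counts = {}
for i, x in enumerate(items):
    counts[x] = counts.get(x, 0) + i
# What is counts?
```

Initial: counts = {}, items = ['y', 'x', 'z', 'y', 'y', 'x', 'z', 'x', 'y', 'y']
i=0, x='y': counts = {'y': 0}
i=1, x='x': counts = {'y': 0, 'x': 1}
i=2, x='z': counts = {'y': 0, 'x': 1, 'z': 2}
i=3, x='y': counts = {'y': 3, 'x': 1, 'z': 2}
i=4, x='y': counts = {'y': 7, 'x': 1, 'z': 2}
i=5, x='x': counts = {'y': 7, 'x': 6, 'z': 2}
i=6, x='z': counts = {'y': 7, 'x': 6, 'z': 8}
i=7, x='x': counts = {'y': 7, 'x': 13, 'z': 8}
i=8, x='y': counts = {'y': 15, 'x': 13, 'z': 8}
i=9, x='y': counts = {'y': 24, 'x': 13, 'z': 8}

{'y': 24, 'x': 13, 'z': 8}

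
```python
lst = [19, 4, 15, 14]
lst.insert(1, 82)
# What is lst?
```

[19, 82, 4, 15, 14]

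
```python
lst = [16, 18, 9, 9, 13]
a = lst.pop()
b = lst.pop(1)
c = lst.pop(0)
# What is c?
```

After line 1: lst = [16, 18, 9, 9, 13]
After line 2 (pop() -> a = 13): lst = [16, 18, 9, 9]
After line 3 (pop(1) -> b = 18): lst = [16, 9, 9]
After line 4 (pop(0) -> c = 16): lst = [9, 9]

16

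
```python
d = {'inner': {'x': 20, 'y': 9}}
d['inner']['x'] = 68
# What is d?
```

After line 1: d = {'inner': {'x': 20, 'y': 9}}
After line 2 (inner x overwritten): d = {'inner': {'x': 68, 'y': 9}}

{'inner': {'x': 68, 'y': 9}}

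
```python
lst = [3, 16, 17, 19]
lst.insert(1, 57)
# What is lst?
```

[3, 57, 16, 17, 19]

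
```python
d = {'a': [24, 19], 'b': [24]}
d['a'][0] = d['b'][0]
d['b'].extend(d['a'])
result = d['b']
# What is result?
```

After line 1: d = {'a': [24, 19], 'b': [24]}
After line 2 (a[0] = b[0] = 24): d = {'a': [24, 19], 'b': [24]}
After line 3 (b.extend(a) appends [24, 19]): d = {'a': [24, 19], 'b': [24, 24, 19]}
After line 4: result = d['b'] = [24, 24, 19]

[24, 24, 19]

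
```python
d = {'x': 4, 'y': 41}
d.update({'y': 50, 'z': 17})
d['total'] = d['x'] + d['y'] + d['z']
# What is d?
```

After line 1: d = {'x': 4, 'y': 41}
After line 2 (y overwritten, z added): d = {'x': 4, 'y': 50, 'z': 17}
After line 3 (total = 4 + 50 + 17 = 71): d = {'x': 4, 'y': 50, 'z': 17, 'total': 71}

{'x': 4, 'y': 50, 'z': 17, 'total': 71}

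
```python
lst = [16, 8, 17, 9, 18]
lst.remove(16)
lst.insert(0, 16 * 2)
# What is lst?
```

After line 1: lst = [16, 8, 17, 9, 18]
After line 2 (remove first 16): lst = [8, 17, 9, 18]
After line 3 (insert 32 at index 0): lst = [32, 8, 17, 9, 18]

[32, 8, 17, 9, 18]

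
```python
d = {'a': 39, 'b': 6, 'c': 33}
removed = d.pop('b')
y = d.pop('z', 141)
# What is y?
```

After line 1: d = {'a': 39, 'b': 6, 'c': 33}
After line 2 (pop 'b' returns 6): d = {'a': 39, 'c': 33}, removed = 6
After line 3 (pop 'z' missing, returns default 141): d = {'a': 39, 'c': 33}, y = 141

141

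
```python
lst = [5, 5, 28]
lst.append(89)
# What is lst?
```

[5, 5, 28, 89]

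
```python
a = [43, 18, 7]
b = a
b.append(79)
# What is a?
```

After line 1: a = [43, 18, 7]
After line 2 (b = a is an alias, same object): a = [43, 18, 7], b = [43, 18, 7]
After line 3 (b.append mutates the shared list): a = [43, 18, 7, 79], b = [43, 18, 7, 79]

[43, 18, 7, 79]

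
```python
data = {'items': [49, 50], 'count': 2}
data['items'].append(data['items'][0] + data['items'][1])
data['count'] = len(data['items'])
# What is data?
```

After line 1: data = {'items': [49, 50], 'count': 2}
After line 2 (append 49 + 50 = 99): data = {'items': [49, 50, 99], 'count': 2}
After line 3 (count = len(items) = 3): data = {'items': [49, 50, 99], 'count': 3}

{'items': [49, 50, 99], 'count': 3}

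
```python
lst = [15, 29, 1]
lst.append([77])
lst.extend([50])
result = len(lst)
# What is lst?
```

After line 1: lst = [15, 29, 1]
After line 2 (append adds [77] as single element): lst = [15, 29, 1, [77]]
After line 3 (extend unpacks [50], adds 50): lst = [15, 29, 1, [77], 50]
After line 4: result = len(lst) = 5

[15, 29, 1, [77], 50]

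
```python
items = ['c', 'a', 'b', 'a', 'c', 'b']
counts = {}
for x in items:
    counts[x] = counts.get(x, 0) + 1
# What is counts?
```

Initial: counts = {}, items = ['c', 'a', 'b', 'a', 'c', 'b']
See 'c': counts = {'c': 1}
See 'a': counts = {'c': 1, 'a': 1}
See 'b': counts = {'c': 1, 'a': 1, 'b': 1}
See 'a': counts = {'c': 1, 'a': 2, 'b': 1}
See 'c': counts = {'c': 2, 'a': 2, 'b': 1}
See 'b': counts = {'c': 2, 'a': 2, 'b': 2}

{'c': 2, 'a': 2, 'b': 2}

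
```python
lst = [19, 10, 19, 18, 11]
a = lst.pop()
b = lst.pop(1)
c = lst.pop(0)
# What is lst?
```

After line 1: lst = [19, 10, 19, 18, 11]
After line 2 (pop() -> a = 11): lst = [19, 10, 19, 18]
After line 3 (pop(1) -> b = 10): lst = [19, 19, 18]
After line 4 (pop(0) -> c = 19): lst = [19, 18]

[19, 18]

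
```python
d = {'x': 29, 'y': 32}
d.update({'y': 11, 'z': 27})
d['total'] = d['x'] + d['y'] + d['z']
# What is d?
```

After line 1: d = {'x': 29, 'y': 32}
After line 2 (y overwritten, z added): d = {'x': 29, 'y': 11, 'z': 27}
After line 3 (total = 29 + 11 + 27 = 67): d = {'x': 29, 'y': 11, 'z': 27, 'total': 67}

{'x': 29, 'y': 11, 'z': 27, 'total': 67}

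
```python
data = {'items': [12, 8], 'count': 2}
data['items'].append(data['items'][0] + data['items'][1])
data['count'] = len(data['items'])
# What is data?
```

After line 1: data = {'items': [12, 8], 'count': 2}
After line 2 (append 12 + 8 = 20): data = {'items': [12, 8, 20], 'count': 2}
After line 3 (count = len(items) = 3): data = {'items': [12, 8, 20], 'count': 3}

{'items': [12, 8, 20], 'count': 3}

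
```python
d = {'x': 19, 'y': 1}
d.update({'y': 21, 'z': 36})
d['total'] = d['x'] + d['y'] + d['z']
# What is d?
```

After line 1: d = {'x': 19, 'y': 1}
After line 2 (y overwritten, z added): d = {'x': 19, 'y': 21, 'z': 36}
After line 3 (total = 19 + 21 + 36 = 76): d = {'x': 19, 'y': 21, 'z': 36, 'total': 76}

{'x': 19, 'y': 21, 'z': 36, 'total': 76}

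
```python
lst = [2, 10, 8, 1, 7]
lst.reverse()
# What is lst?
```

[7, 1, 8, 10, 2]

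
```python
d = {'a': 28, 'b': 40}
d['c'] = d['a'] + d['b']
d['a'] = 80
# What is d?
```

After line 1: d = {'a': 28, 'b': 40}
After line 2 (d['c'] = 28 + 40): d = {'a': 28, 'b': 40, 'c': 68}
After line 3: d = {'a': 80, 'b': 40, 'c': 68}

{'a': 80, 'b': 40, 'c': 68}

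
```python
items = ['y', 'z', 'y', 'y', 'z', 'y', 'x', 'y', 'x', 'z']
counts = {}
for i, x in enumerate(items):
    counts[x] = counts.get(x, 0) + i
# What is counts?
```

Initial: counts = {}, items = ['y', 'z', 'y', 'y', 'z', 'y', 'x', 'y', 'x', 'z']
i=0, x='y': counts = {'y': 0}
i=1, x='z': counts = {'y': 0, 'z': 1}
i=2, x='y': counts = {'y': 2, 'z': 1}
i=3, x='y': counts = {'y': 5, 'z': 1}
i=4, x='z': counts = {'y': 5, 'z': 5}
i=5, x='y': counts = {'y': 10, 'z': 5}
i=6, x='x': counts = {'y': 10, 'z': 5, 'x': 6}
i=7, x='y': counts = {'y': 17, 'z': 5, 'x': 6}
i=8, x='x': counts = {'y': 17, 'z': 5, 'x': 14}
i=9, x='z': counts = {'y': 17, 'z': 14, 'x': 14}

{'y': 17, 'z': 14, 'x': 14}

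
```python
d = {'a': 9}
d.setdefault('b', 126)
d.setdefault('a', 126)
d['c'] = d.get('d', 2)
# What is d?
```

After line 1: d = {'a': 9}
After line 2 (setdefault adds 'b'=126): d = {'a': 9, 'b': 126}
After line 3 (setdefault 'a' no-op, already exists): d = {'a': 9, 'b': 126}
After line 4 (get('d', 2) returns default since 'd' not in d): d = {'a': 9, 'b': 126, 'c': 2}

{'a': 9, 'b': 126, 'c': 2}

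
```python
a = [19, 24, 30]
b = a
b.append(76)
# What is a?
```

After line 1: a = [19, 24, 30]
After line 2 (b = a is an alias, same object): a = [19, 24, 30], b = [19, 24, 30]
After line 3 (b.append mutates the shared list): a = [19, 24, 30, 76], b = [19, 24, 30, 76]

[19, 24, 30, 76]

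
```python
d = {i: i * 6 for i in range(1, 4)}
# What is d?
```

{1: 6, 2: 12, 3: 18}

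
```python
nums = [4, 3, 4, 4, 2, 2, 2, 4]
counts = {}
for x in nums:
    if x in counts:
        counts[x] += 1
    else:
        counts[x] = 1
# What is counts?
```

Initial: counts = {}, nums = [4, 3, 4, 4, 2, 2, 2, 4]
See 4: counts = {4: 1}
See 3: counts = {4: 1, 3: 1}
See 4: counts = {4: 2, 3: 1}
See 4: counts = {4: 3, 3: 1}
See 2: counts = {4: 3, 3: 1, 2: 1}
See 2: counts = {4: 3, 3: 1, 2: 2}
See 2: counts = {4: 3, 3: 1, 2: 3}
See 4: counts = {4: 4, 3: 1, 2: 3}

{4: 4, 3: 1, 2: 3}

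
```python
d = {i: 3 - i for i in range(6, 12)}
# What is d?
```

{6: -3, 7: -4, 8: -5, 9: -6, 10: -7, 11: -8}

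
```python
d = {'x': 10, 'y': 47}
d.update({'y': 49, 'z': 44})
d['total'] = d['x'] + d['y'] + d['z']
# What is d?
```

After line 1: d = {'x': 10, 'y': 47}
After line 2 (y overwritten, z added): d = {'x': 10, 'y': 49, 'z': 44}
After line 3 (total = 10 + 49 + 44 = 103): d = {'x': 10, 'y': 49, 'z': 44, 'total': 103}

{'x': 10, 'y': 49, 'z': 44, 'total': 103}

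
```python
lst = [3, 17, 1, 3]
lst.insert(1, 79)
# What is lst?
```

[3, 79, 17, 1, 3]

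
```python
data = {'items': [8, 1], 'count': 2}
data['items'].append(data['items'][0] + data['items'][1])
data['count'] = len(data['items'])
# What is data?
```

After line 1: data = {'items': [8, 1], 'count': 2}
After line 2 (append 8 + 1 = 9): data = {'items': [8, 1, 9], 'count': 2}
After line 3 (count = len(items) = 3): data = {'items': [8, 1, 9], 'count': 3}

{'items': [8, 1, 9], 'count': 3}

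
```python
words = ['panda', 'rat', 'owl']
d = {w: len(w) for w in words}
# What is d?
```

{'panda': 5, 'rat': 3, 'owl': 3}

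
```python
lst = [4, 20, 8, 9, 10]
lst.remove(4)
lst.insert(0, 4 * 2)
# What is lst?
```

After line 1: lst = [4, 20, 8, 9, 10]
After line 2 (remove first 4): lst = [20, 8, 9, 10]
After line 3 (insert 8 at index 0): lst = [8, 20, 8, 9, 10]

[8, 20, 8, 9, 10]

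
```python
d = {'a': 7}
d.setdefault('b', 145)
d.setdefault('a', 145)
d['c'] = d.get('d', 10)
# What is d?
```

After line 1: d = {'a': 7}
After line 2 (setdefault adds 'b'=145): d = {'a': 7, 'b': 145}
After line 3 (setdefault 'a' no-op, already exists): d = {'a': 7, 'b': 145}
After line 4 (get('d', 10) returns default since 'd' not in d): d = {'a': 7, 'b': 145, 'c': 10}

{'a': 7, 'b': 145, 'c': 10}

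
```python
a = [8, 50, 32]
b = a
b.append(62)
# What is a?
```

After line 1: a = [8, 50, 32]
After line 2 (b = a is an alias, same object): a = [8, 50, 32], b = [8, 50, 32]
After line 3 (b.append mutates the shared list): a = [8, 50, 32, 62], b = [8, 50, 32, 62]

[8, 50, 32, 62]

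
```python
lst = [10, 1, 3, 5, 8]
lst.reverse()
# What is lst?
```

[8, 5, 3, 1, 10]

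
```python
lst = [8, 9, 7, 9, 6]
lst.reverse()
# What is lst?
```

[6, 9, 7, 9, 8]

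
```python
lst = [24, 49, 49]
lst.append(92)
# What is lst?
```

[24, 49, 49, 92]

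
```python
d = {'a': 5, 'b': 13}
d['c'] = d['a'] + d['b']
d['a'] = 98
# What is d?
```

After line 1: d = {'a': 5, 'b': 13}
After line 2 (d['c'] = 5 + 13): d = {'a': 5, 'b': 13, 'c': 18}
After line 3: d = {'a': 98, 'b': 13, 'c': 18}

{'a': 98, 'b': 13, 'c': 18}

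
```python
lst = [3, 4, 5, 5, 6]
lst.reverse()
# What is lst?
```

[6, 5, 5, 4, 3]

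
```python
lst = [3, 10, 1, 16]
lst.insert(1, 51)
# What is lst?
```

[3, 51, 10, 1, 16]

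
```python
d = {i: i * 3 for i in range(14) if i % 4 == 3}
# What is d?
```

{3: 9, 7: 21, 11: 33}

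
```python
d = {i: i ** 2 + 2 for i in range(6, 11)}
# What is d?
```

{6: 38, 7: 51, 8: 66, 9: 83, 10: 102}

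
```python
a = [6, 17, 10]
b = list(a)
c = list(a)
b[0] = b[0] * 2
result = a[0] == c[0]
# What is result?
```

After line 1: a = [6, 17, 10]
After line 2 (b = list(a), copy): a = [6, 17, 10], b = [6, 17, 10]
After line 3 (c = list(a) is a copy, new object): c = [6, 17, 10]
After line 4 (b[0] = 6 * 2 = 12; only b mutates (copy)): a = [6, 17, 10], b = [12, 17, 10], c = [6, 17, 10]
After line 5 (a[0] = 6, c[0] = 6; result = True)

True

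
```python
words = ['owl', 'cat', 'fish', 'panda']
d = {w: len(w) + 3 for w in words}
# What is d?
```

{'owl': 6, 'cat': 6, 'fish': 7, 'panda': 8}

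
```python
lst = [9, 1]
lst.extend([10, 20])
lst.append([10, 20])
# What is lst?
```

After line 1: lst = [9, 1]
After line 2 (extend unpacks [10, 20]): lst = [9, 1, 10, 20]
After line 3 (append adds [10, 20] as single element): lst = [9, 1, 10, 20, [10, 20]]

[9, 1, 10, 20, [10, 20]]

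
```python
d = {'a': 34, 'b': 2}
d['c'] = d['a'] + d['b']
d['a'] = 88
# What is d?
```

After line 1: d = {'a': 34, 'b': 2}
After line 2 (d['c'] = 34 + 2): d = {'a': 34, 'b': 2, 'c': 36}
After line 3: d = {'a': 88, 'b': 2, 'c': 36}

{'a': 88, 'b': 2, 'c': 36}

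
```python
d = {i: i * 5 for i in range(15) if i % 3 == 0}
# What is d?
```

{0: 0, 3: 15, 6: 30, 9: 45, 12: 60}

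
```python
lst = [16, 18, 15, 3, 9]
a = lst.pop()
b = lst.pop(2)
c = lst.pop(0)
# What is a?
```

After line 1: lst = [16, 18, 15, 3, 9]
After line 2 (pop() -> a = 9): lst = [16, 18, 15, 3]
After line 3 (pop(2) -> b = 15): lst = [16, 18, 3]
After line 4 (pop(0) -> c = 16): lst = [18, 3]

9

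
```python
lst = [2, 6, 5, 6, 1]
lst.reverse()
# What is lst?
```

[1, 6, 5, 6, 2]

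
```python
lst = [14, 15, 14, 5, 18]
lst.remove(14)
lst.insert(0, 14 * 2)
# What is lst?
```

After line 1: lst = [14, 15, 14, 5, 18]
After line 2 (remove first 14): lst = [15, 14, 5, 18]
After line 3 (insert 28 at index 0): lst = [28, 15, 14, 5, 18]

[28, 15, 14, 5, 18]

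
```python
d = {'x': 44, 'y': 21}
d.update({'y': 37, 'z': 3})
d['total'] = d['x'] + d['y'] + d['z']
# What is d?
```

After line 1: d = {'x': 44, 'y': 21}
After line 2 (y overwritten, z added): d = {'x': 44, 'y': 37, 'z': 3}
After line 3 (total = 44 + 37 + 3 = 84): d = {'x': 44, 'y': 37, 'z': 3, 'total': 84}

{'x': 44, 'y': 37, 'z': 3, 'total': 84}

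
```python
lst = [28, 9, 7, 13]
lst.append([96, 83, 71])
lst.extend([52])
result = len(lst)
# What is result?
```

After line 1: lst = [28, 9, 7, 13]
After line 2 (append adds [96, 83, 71] as single element): lst = [28, 9, 7, 13, [96, 83, 71]]
After line 3 (extend unpacks [52], adds 52): lst = [28, 9, 7, 13, [96, 83, 71], 52]
After line 4: result = len(lst) = 6

6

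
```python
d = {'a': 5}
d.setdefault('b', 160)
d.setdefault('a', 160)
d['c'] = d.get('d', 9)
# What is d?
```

After line 1: d = {'a': 5}
After line 2 (setdefault adds 'b'=160): d = {'a': 5, 'b': 160}
After line 3 (setdefault 'a' no-op, already exists): d = {'a': 5, 'b': 160}
After line 4 (get('d', 9) returns default since 'd' not in d): d = {'a': 5, 'b': 160, 'c': 9}

{'a': 5, 'b': 160, 'c': 9}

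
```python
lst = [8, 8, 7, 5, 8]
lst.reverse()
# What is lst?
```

[8, 5, 7, 8, 8]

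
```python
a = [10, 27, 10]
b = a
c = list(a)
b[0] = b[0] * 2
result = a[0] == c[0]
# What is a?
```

After line 1: a = [10, 27, 10]
After line 2 (b = a, alias): a = [10, 27, 10], b = [10, 27, 10]
After line 3 (c = list(a) is a copy, new object): c = [10, 27, 10]
After line 4 (b[0] = 10 * 2 = 20; mutates shared a/b): a = b = [20, 27, 10], c = [10, 27, 10]
After line 5 (a[0] = 20, c[0] = 10; result = False)

[20, 27, 10]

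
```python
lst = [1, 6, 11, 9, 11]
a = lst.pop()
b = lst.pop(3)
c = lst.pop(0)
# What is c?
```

After line 1: lst = [1, 6, 11, 9, 11]
After line 2 (pop() -> a = 11): lst = [1, 6, 11, 9]
After line 3 (pop(3) -> b = 9): lst = [1, 6, 11]
After line 4 (pop(0) -> c = 1): lst = [6, 11]

1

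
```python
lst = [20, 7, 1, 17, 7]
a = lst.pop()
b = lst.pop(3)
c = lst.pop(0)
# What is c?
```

After line 1: lst = [20, 7, 1, 17, 7]
After line 2 (pop() -> a = 7): lst = [20, 7, 1, 17]
After line 3 (pop(3) -> b = 17): lst = [20, 7, 1]
After line 4 (pop(0) -> c = 20): lst = [7, 1]

20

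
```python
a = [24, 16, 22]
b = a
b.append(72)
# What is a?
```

After line 1: a = [24, 16, 22]
After line 2 (b = a is an alias, same object): a = [24, 16, 22], b = [24, 16, 22]
After line 3 (b.append mutates the shared list): a = [24, 16, 22, 72], b = [24, 16, 22, 72]

[24, 16, 22, 72]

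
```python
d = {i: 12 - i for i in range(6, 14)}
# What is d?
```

{6: 6, 7: 5, 8: 4, 9: 3, 10: 2, 11: 1, 12: 0, 13: -1}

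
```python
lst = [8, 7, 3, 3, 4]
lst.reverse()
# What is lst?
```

[4, 3, 3, 7, 8]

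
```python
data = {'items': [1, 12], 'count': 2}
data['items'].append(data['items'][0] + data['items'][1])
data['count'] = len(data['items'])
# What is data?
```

After line 1: data = {'items': [1, 12], 'count': 2}
After line 2 (append 1 + 12 = 13): data = {'items': [1, 12, 13], 'count': 2}
After line 3 (count = len(items) = 3): data = {'items': [1, 12, 13], 'count': 3}

{'items': [1, 12, 13], 'count': 3}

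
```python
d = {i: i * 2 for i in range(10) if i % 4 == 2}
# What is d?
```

{2: 4, 6: 12}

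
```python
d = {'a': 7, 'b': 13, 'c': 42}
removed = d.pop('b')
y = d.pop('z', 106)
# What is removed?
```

After line 1: d = {'a': 7, 'b': 13, 'c': 42}
After line 2 (pop 'b' returns 13): d = {'a': 7, 'c': 42}, removed = 13
After line 3 (pop 'z' missing, returns default 106): d = {'a': 7, 'c': 42}, y = 106

13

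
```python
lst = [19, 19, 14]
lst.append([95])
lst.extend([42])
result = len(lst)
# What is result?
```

After line 1: lst = [19, 19, 14]
After line 2 (append adds [95] as single element): lst = [19, 19, 14, [95]]
After line 3 (extend unpacks [42], adds 42): lst = [19, 19, 14, [95], 42]
After line 4: result = len(lst) = 5

5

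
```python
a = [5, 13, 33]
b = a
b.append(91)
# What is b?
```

After line 1: a = [5, 13, 33]
After line 2 (b = a is an alias, same object): a = [5, 13, 33], b = [5, 13, 33]
After line 3 (b.append mutates the shared list): a = [5, 13, 33, 91], b = [5, 13, 33, 91]

[5, 13, 33, 91]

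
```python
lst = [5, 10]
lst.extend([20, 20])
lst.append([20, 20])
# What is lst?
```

After line 1: lst = [5, 10]
After line 2 (extend unpacks [20, 20]): lst = [5, 10, 20, 20]
After line 3 (append adds [20, 20] as single element): lst = [5, 10, 20, 20, [20, 20]]

[5, 10, 20, 20, [20, 20]]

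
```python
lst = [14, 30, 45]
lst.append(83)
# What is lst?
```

[14, 30, 45, 83]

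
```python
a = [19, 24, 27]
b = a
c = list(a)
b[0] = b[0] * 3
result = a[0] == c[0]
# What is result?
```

After line 1: a = [19, 24, 27]
After line 2 (b = a, alias): a = [19, 24, 27], b = [19, 24, 27]
After line 3 (c = list(a) is a copy, new object): c = [19, 24, 27]
After line 4 (b[0] = 19 * 3 = 57; mutates shared a/b): a = b = [57, 24, 27], c = [19, 24, 27]
After line 5 (a[0] = 57, c[0] = 19; result = False)

False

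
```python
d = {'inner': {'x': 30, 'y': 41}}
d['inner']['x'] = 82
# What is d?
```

After line 1: d = {'inner': {'x': 30, 'y': 41}}
After line 2 (inner x overwritten): d = {'inner': {'x': 82, 'y': 41}}

{'inner': {'x': 82, 'y': 41}}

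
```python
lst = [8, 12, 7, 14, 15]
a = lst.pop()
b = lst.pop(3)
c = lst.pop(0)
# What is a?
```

After line 1: lst = [8, 12, 7, 14, 15]
After line 2 (pop() -> a = 15): lst = [8, 12, 7, 14]
After line 3 (pop(3) -> b = 14): lst = [8, 12, 7]
After line 4 (pop(0) -> c = 8): lst = [12, 7]

15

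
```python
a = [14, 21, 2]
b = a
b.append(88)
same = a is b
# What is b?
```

After line 1: a = [14, 21, 2]
After line 2 (b = a is an alias, same object): a = [14, 21, 2], b = [14, 21, 2]
After line 3 (b.append mutates the shared list): a = [14, 21, 2, 88], b = [14, 21, 2, 88]
After line 4 (same = a is b; same object -> True): same = True

[14, 21, 2, 88]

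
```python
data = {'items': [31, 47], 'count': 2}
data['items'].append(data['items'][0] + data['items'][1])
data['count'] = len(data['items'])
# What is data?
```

After line 1: data = {'items': [31, 47], 'count': 2}
After line 2 (append 31 + 47 = 78): data = {'items': [31, 47, 78], 'count': 2}
After line 3 (count = len(items) = 3): data = {'items': [31, 47, 78], 'count': 3}

{'items': [31, 47, 78], 'count': 3}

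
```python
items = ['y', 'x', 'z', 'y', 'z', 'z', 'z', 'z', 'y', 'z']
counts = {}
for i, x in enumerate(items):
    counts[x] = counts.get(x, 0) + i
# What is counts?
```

Initial: counts = {}, items = ['y', 'x', 'z', 'y', 'z', 'z', 'z', 'z', 'y', 'z']
i=0, x='y': counts = {'y': 0}
i=1, x='x': counts = {'y': 0, 'x': 1}
i=2, x='z': counts = {'y': 0, 'x': 1, 'z': 2}
i=3, x='y': counts = {'y': 3, 'x': 1, 'z': 2}
i=4, x='z': counts = {'y': 3, 'x': 1, 'z': 6}
i=5, x='z': counts = {'y': 3, 'x': 1, 'z': 11}
i=6, x='z': counts = {'y': 3, 'x': 1, 'z': 17}
i=7, x='z': counts = {'y': 3, 'x': 1, 'z': 24}
i=8, x='y': counts = {'y': 11, 'x': 1, 'z': 24}
i=9, x='z': counts = {'y': 11, 'x': 1, 'z': 33}

{'y': 11, 'x': 1, 'z': 33}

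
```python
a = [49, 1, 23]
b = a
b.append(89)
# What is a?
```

After line 1: a = [49, 1, 23]
After line 2 (b = a is an alias, same object): a = [49, 1, 23], b = [49, 1, 23]
After line 3 (b.append mutates the shared list): a = [49, 1, 23, 89], b = [49, 1, 23, 89]

[49, 1, 23, 89]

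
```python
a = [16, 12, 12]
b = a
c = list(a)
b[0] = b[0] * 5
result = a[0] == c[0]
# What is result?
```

After line 1: a = [16, 12, 12]
After line 2 (b = a, alias): a = [16, 12, 12], b = [16, 12, 12]
After line 3 (c = list(a) is a copy, new object): c = [16, 12, 12]
After line 4 (b[0] = 16 * 5 = 80; mutates shared a/b): a = b = [80, 12, 12], c = [16, 12, 12]
After line 5 (a[0] = 80, c[0] = 16; result = False)

False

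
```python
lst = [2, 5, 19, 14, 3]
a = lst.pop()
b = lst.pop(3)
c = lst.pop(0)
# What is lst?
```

After line 1: lst = [2, 5, 19, 14, 3]
After line 2 (pop() -> a = 3): lst = [2, 5, 19, 14]
After line 3 (pop(3) -> b = 14): lst = [2, 5, 19]
After line 4 (pop(0) -> c = 2): lst = [5, 19]

[5, 19]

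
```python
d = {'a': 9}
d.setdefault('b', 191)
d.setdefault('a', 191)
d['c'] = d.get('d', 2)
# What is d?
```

After line 1: d = {'a': 9}
After line 2 (setdefault adds 'b'=191): d = {'a': 9, 'b': 191}
After line 3 (setdefault 'a' no-op, already exists): d = {'a': 9, 'b': 191}
After line 4 (get('d', 2) returns default since 'd' not in d): d = {'a': 9, 'b': 191, 'c': 2}

{'a': 9, 'b': 191, 'c': 2}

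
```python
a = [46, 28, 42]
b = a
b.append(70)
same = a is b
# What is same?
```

After line 1: a = [46, 28, 42]
After line 2 (b = a is an alias, same object): a = [46, 28, 42], b = [46, 28, 42]
After line 3 (b.append mutates the shared list): a = [46, 28, 42, 70], b = [46, 28, 42, 70]
After line 4 (same = a is b; same object -> True): same = True

True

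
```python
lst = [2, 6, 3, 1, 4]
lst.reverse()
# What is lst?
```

[4, 1, 3, 6, 2]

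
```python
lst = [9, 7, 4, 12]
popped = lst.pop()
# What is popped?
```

12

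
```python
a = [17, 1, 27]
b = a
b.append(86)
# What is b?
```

After line 1: a = [17, 1, 27]
After line 2 (b = a is an alias, same object): a = [17, 1, 27], b = [17, 1, 27]
After line 3 (b.append mutates the shared list): a = [17, 1, 27, 86], b = [17, 1, 27, 86]

[17, 1, 27, 86]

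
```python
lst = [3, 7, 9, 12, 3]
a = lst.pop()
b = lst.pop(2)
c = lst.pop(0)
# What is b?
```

After line 1: lst = [3, 7, 9, 12, 3]
After line 2 (pop() -> a = 3): lst = [3, 7, 9, 12]
After line 3 (pop(2) -> b = 9): lst = [3, 7, 12]
After line 4 (pop(0) -> c = 3): lst = [7, 12]

9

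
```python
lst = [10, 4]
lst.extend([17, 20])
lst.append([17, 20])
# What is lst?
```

After line 1: lst = [10, 4]
After line 2 (extend unpacks [17, 20]): lst = [10, 4, 17, 20]
After line 3 (append adds [17, 20] as single element): lst = [10, 4, 17, 20, [17, 20]]

[10, 4, 17, 20, [17, 20]]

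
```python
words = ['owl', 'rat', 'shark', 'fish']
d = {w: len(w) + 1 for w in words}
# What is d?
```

{'owl': 4, 'rat': 4, 'shark': 6, 'fish': 5}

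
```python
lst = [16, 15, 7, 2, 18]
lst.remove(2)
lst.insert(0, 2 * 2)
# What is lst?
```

After line 1: lst = [16, 15, 7, 2, 18]
After line 2 (remove first 2): lst = [16, 15, 7, 18]
After line 3 (insert 4 at index 0): lst = [4, 16, 15, 7, 18]

[4, 16, 15, 7, 18]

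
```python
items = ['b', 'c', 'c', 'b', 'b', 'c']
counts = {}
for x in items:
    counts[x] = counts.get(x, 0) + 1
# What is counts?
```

Initial: counts = {}, items = ['b', 'c', 'c', 'b', 'b', 'c']
See 'b': counts = {'b': 1}
See 'c': counts = {'b': 1, 'c': 1}
See 'c': counts = {'b': 1, 'c': 2}
See 'b': counts = {'b': 2, 'c': 2}
See 'b': counts = {'b': 3, 'c': 2}
See 'c': counts = {'b': 3, 'c': 3}

{'b': 3, 'c': 3}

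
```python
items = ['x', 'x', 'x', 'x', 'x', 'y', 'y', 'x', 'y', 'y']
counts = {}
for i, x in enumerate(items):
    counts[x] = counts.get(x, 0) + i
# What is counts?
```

Initial: counts = {}, items = ['x', 'x', 'x', 'x', 'x', 'y', 'y', 'x', 'y', 'y']
i=0, x='x': counts = {'x': 0}
i=1, x='x': counts = {'x': 1}
i=2, x='x': counts = {'x': 3}
i=3, x='x': counts = {'x': 6}
i=4, x='x': counts = {'x': 10}
i=5, x='y': counts = {'x': 10, 'y': 5}
i=6, x='y': counts = {'x': 10, 'y': 11}
i=7, x='x': counts = {'x': 17, 'y': 11}
i=8, x='y': counts = {'x': 17, 'y': 19}
i=9, x='y': counts = {'x': 17, 'y': 28}

{'x': 17, 'y': 28}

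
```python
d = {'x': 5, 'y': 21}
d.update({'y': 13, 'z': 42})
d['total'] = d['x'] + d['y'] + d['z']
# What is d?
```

After line 1: d = {'x': 5, 'y': 21}
After line 2 (y overwritten, z added): d = {'x': 5, 'y': 13, 'z': 42}
After line 3 (total = 5 + 13 + 42 = 60): d = {'x': 5, 'y': 13, 'z': 42, 'total': 60}

{'x': 5, 'y': 13, 'z': 42, 'total': 60}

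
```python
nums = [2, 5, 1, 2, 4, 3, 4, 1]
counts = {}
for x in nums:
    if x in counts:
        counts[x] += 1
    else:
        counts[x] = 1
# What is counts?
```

Initial: counts = {}, nums = [2, 5, 1, 2, 4, 3, 4, 1]
See 2: counts = {2: 1}
See 5: counts = {2: 1, 5: 1}
See 1: counts = {2: 1, 5: 1, 1: 1}
See 2: counts = {2: 2, 5: 1, 1: 1}
See 4: counts = {2: 2, 5: 1, 1: 1, 4: 1}
See 3: counts = {2: 2, 5: 1, 1: 1, 4: 1, 3: 1}
See 4: counts = {2: 2, 5: 1, 1: 1, 4: 2, 3: 1}
See 1: counts = {2: 2, 5: 1, 1: 2, 4: 2, 3: 1}

{2: 2, 5: 1, 1: 2, 4: 2, 3: 1}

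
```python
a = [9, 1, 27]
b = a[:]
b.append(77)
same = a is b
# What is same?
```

After line 1: a = [9, 1, 27]
After line 2 (b = a[:] is a shallow copy, new object): a = [9, 1, 27], b = [9, 1, 27]
After line 3 (append only mutates b): a = [9, 1, 27], b = [9, 1, 27, 77]
After line 4 (same = a is b; different objects -> False): same = False

False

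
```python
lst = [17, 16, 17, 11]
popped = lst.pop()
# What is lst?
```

[17, 16, 17]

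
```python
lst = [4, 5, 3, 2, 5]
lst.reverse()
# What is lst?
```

[5, 2, 3, 5, 4]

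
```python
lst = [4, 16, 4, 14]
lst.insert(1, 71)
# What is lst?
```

[4, 71, 16, 4, 14]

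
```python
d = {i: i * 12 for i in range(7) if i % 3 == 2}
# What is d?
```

{2: 24, 5: 60}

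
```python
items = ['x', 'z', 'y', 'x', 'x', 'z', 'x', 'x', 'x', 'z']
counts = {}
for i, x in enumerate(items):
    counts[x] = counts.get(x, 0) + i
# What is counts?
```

Initial: counts = {}, items = ['x', 'z', 'y', 'x', 'x', 'z', 'x', 'x', 'x', 'z']
i=0, x='x': counts = {'x': 0}
i=1, x='z': counts = {'x': 0, 'z': 1}
i=2, x='y': counts = {'x': 0, 'z': 1, 'y': 2}
i=3, x='x': counts = {'x': 3, 'z': 1, 'y': 2}
i=4, x='x': counts = {'x': 7, 'z': 1, 'y': 2}
i=5, x='z': counts = {'x': 7, 'z': 6, 'y': 2}
i=6, x='x': counts = {'x': 13, 'z': 6, 'y': 2}
i=7, x='x': counts = {'x': 20, 'z': 6, 'y': 2}
i=8, x='x': counts = {'x': 28, 'z': 6, 'y': 2}
i=9, x='z': counts = {'x': 28, 'z': 15, 'y': 2}

{'x': 28, 'z': 15, 'y': 2}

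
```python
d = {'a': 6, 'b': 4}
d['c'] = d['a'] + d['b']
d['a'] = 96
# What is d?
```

After line 1: d = {'a': 6, 'b': 4}
After line 2 (d['c'] = 6 + 4): d = {'a': 6, 'b': 4, 'c': 10}
After line 3: d = {'a': 96, 'b': 4, 'c': 10}

{'a': 96, 'b': 4, 'c': 10}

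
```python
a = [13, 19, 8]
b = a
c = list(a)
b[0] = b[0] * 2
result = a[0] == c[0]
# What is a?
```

After line 1: a = [13, 19, 8]
After line 2 (b = a, alias): a = [13, 19, 8], b = [13, 19, 8]
After line 3 (c = list(a) is a copy, new object): c = [13, 19, 8]
After line 4 (b[0] = 13 * 2 = 26; mutates shared a/b): a = b = [26, 19, 8], c = [13, 19, 8]
After line 5 (a[0] = 26, c[0] = 13; result = False)

[26, 19, 8]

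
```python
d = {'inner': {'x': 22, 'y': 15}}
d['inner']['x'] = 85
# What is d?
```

After line 1: d = {'inner': {'x': 22, 'y': 15}}
After line 2 (inner x overwritten): d = {'inner': {'x': 85, 'y': 15}}

{'inner': {'x': 85, 'y': 15}}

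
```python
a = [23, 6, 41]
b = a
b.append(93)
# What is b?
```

After line 1: a = [23, 6, 41]
After line 2 (b = a is an alias, same object): a = [23, 6, 41], b = [23, 6, 41]
After line 3 (b.append mutates the shared list): a = [23, 6, 41, 93], b = [23, 6, 41, 93]

[23, 6, 41, 93]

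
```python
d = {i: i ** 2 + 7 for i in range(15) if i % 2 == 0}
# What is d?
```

{0: 7, 2: 11, 4: 23, 6: 43, 8: 71, 10: 107, 12: 151, 14: 203}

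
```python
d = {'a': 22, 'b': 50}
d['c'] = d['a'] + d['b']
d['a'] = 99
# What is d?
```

After line 1: d = {'a': 22, 'b': 50}
After line 2 (d['c'] = 22 + 50): d = {'a': 22, 'b': 50, 'c': 72}
After line 3: d = {'a': 99, 'b': 50, 'c': 72}

{'a': 99, 'b': 50, 'c': 72}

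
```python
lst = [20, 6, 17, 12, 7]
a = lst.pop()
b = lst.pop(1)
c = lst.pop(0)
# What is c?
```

After line 1: lst = [20, 6, 17, 12, 7]
After line 2 (pop() -> a = 7): lst = [20, 6, 17, 12]
After line 3 (pop(1) -> b = 6): lst = [20, 17, 12]
After line 4 (pop(0) -> c = 20): lst = [17, 12]

20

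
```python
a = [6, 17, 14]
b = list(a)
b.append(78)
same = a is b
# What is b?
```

After line 1: a = [6, 17, 14]
After line 2 (b = list(a) is a shallow copy, new object): a = [6, 17, 14], b = [6, 17, 14]
After line 3 (append only mutates b): a = [6, 17, 14], b = [6, 17, 14, 78]
After line 4 (same = a is b; different objects -> False): same = False

[6, 17, 14, 78]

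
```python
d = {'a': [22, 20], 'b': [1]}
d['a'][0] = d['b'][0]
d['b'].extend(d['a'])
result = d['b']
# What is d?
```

After line 1: d = {'a': [22, 20], 'b': [1]}
After line 2 (a[0] = b[0] = 1): d = {'a': [1, 20], 'b': [1]}
After line 3 (b.extend(a) appends [1, 20]): d = {'a': [1, 20], 'b': [1, 1, 20]}
After line 4: result = d['b'] = [1, 1, 20]

{'a': [1, 20], 'b': [1, 1, 20]}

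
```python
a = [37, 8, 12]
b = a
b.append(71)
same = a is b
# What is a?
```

After line 1: a = [37, 8, 12]
After line 2 (b = a is an alias, same object): a = [37, 8, 12], b = [37, 8, 12]
After line 3 (b.append mutates the shared list): a = [37, 8, 12, 71], b = [37, 8, 12, 71]
After line 4 (same = a is b; same object -> True): same = True

[37, 8, 12, 71]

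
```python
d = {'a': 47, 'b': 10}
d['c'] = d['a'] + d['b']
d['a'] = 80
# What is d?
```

After line 1: d = {'a': 47, 'b': 10}
After line 2 (d['c'] = 47 + 10): d = {'a': 47, 'b': 10, 'c': 57}
After line 3: d = {'a': 80, 'b': 10, 'c': 57}

{'a': 80, 'b': 10, 'c': 57}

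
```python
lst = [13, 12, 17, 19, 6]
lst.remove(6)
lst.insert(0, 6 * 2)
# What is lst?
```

After line 1: lst = [13, 12, 17, 19, 6]
After line 2 (remove first 6): lst = [13, 12, 17, 19]
After line 3 (insert 12 at index 0): lst = [12, 13, 12, 17, 19]

[12, 13, 12, 17, 19]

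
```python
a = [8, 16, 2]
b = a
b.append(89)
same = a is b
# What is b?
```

After line 1: a = [8, 16, 2]
After line 2 (b = a is an alias, same object): a = [8, 16, 2], b = [8, 16, 2]
After line 3 (b.append mutates the shared list): a = [8, 16, 2, 89], b = [8, 16, 2, 89]
After line 4 (same = a is b; same object -> True): same = True

[8, 16, 2, 89]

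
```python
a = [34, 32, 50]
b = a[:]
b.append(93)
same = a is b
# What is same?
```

After line 1: a = [34, 32, 50]
After line 2 (b = a[:] is a shallow copy, new object): a = [34, 32, 50], b = [34, 32, 50]
After line 3 (append only mutates b): a = [34, 32, 50], b = [34, 32, 50, 93]
After line 4 (same = a is b; different objects -> False): same = False

False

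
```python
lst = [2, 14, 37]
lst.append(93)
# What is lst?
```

[2, 14, 37, 93]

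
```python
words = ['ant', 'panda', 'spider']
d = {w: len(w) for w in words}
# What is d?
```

{'ant': 3, 'panda': 5, 'spider': 6}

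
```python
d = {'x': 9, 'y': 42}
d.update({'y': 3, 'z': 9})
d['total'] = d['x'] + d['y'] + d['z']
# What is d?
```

After line 1: d = {'x': 9, 'y': 42}
After line 2 (y overwritten, z added): d = {'x': 9, 'y': 3, 'z': 9}
After line 3 (total = 9 + 3 + 9 = 21): d = {'x': 9, 'y': 3, 'z': 9, 'total': 21}

{'x': 9, 'y': 3, 'z': 9, 'total': 21}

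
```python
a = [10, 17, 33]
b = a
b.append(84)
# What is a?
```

After line 1: a = [10, 17, 33]
After line 2 (b = a is an alias, same object): a = [10, 17, 33], b = [10, 17, 33]
After line 3 (b.append mutates the shared list): a = [10, 17, 33, 84], b = [10, 17, 33, 84]

[10, 17, 33, 84]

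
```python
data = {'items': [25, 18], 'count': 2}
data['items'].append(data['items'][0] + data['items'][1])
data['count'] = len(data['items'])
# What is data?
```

After line 1: data = {'items': [25, 18], 'count': 2}
After line 2 (append 25 + 18 = 43): data = {'items': [25, 18, 43], 'count': 2}
After line 3 (count = len(items) = 3): data = {'items': [25, 18, 43], 'count': 3}

{'items': [25, 18, 43], 'count': 3}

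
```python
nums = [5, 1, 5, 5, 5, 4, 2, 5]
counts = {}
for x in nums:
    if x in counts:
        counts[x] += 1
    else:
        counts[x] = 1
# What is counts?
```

Initial: counts = {}, nums = [5, 1, 5, 5, 5, 4, 2, 5]
See 5: counts = {5: 1}
See 1: counts = {5: 1, 1: 1}
See 5: counts = {5: 2, 1: 1}
See 5: counts = {5: 3, 1: 1}
See 5: counts = {5: 4, 1: 1}
See 4: counts = {5: 4, 1: 1, 4: 1}
See 2: counts = {5: 4, 1: 1, 4: 1, 2: 1}
See 5: counts = {5: 5, 1: 1, 4: 1, 2: 1}

{5: 5, 1: 1, 4: 1, 2: 1}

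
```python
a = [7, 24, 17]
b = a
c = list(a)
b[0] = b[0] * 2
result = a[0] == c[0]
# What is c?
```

After line 1: a = [7, 24, 17]
After line 2 (b = a, alias): a = [7, 24, 17], b = [7, 24, 17]
After line 3 (c = list(a) is a copy, new object): c = [7, 24, 17]
After line 4 (b[0] = 7 * 2 = 14; mutates shared a/b): a = b = [14, 24, 17], c = [7, 24, 17]
After line 5 (a[0] = 14, c[0] = 7; result = False)

[7, 24, 17]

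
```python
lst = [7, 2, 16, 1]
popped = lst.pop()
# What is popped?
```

1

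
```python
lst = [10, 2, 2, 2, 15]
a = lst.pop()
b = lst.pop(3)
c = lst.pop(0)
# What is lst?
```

After line 1: lst = [10, 2, 2, 2, 15]
After line 2 (pop() -> a = 15): lst = [10, 2, 2, 2]
After line 3 (pop(3) -> b = 2): lst = [10, 2, 2]
After line 4 (pop(0) -> c = 10): lst = [2, 2]

[2, 2]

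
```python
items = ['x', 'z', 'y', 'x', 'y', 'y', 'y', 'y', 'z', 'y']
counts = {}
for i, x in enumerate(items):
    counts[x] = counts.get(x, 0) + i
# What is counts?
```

Initial: counts = {}, items = ['x', 'z', 'y', 'x', 'y', 'y', 'y', 'y', 'z', 'y']
i=0, x='x': counts = {'x': 0}
i=1, x='z': counts = {'x': 0, 'z': 1}
i=2, x='y': counts = {'x': 0, 'z': 1, 'y': 2}
i=3, x='x': counts = {'x': 3, 'z': 1, 'y': 2}
i=4, x='y': counts = {'x': 3, 'z': 1, 'y': 6}
i=5, x='y': counts = {'x': 3, 'z': 1, 'y': 11}
i=6, x='y': counts = {'x': 3, 'z': 1, 'y': 17}
i=7, x='y': counts = {'x': 3, 'z': 1, 'y': 24}
i=8, x='z': counts = {'x': 3, 'z': 9, 'y': 24}
i=9, x='y': counts = {'x': 3, 'z': 9, 'y': 33}

{'x': 3, 'z': 9, 'y': 33}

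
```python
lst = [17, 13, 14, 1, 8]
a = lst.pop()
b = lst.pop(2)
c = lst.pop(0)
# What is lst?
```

After line 1: lst = [17, 13, 14, 1, 8]
After line 2 (pop() -> a = 8): lst = [17, 13, 14, 1]
After line 3 (pop(2) -> b = 14): lst = [17, 13, 1]
After line 4 (pop(0) -> c = 17): lst = [13, 1]

[13, 1]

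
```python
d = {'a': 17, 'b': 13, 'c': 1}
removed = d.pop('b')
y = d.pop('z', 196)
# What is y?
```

After line 1: d = {'a': 17, 'b': 13, 'c': 1}
After line 2 (pop 'b' returns 13): d = {'a': 17, 'c': 1}, removed = 13
After line 3 (pop 'z' missing, returns default 196): d = {'a': 17, 'c': 1}, y = 196

196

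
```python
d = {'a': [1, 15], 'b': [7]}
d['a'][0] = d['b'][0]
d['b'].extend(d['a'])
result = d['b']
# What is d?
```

After line 1: d = {'a': [1, 15], 'b': [7]}
After line 2 (a[0] = b[0] = 7): d = {'a': [7, 15], 'b': [7]}
After line 3 (b.extend(a) appends [7, 15]): d = {'a': [7, 15], 'b': [7, 7, 15]}
After line 4: result = d['b'] = [7, 7, 15]

{'a': [7, 15], 'b': [7, 7, 15]}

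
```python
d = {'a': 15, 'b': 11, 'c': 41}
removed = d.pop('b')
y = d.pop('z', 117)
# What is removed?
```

After line 1: d = {'a': 15, 'b': 11, 'c': 41}
After line 2 (pop 'b' returns 11): d = {'a': 15, 'c': 41}, removed = 11
After line 3 (pop 'z' missing, returns default 117): d = {'a': 15, 'c': 41}, y = 117

11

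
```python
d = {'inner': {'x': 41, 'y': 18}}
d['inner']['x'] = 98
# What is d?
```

After line 1: d = {'inner': {'x': 41, 'y': 18}}
After line 2 (inner x overwritten): d = {'inner': {'x': 98, 'y': 18}}

{'inner': {'x': 98, 'y': 18}}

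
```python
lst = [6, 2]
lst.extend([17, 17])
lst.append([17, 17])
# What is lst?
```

After line 1: lst = [6, 2]
After line 2 (extend unpacks [17, 17]): lst = [6, 2, 17, 17]
After line 3 (append adds [17, 17] as single element): lst = [6, 2, 17, 17, [17, 17]]

[6, 2, 17, 17, [17, 17]]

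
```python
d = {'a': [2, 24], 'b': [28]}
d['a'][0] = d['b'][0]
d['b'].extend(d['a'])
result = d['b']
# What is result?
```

After line 1: d = {'a': [2, 24], 'b': [28]}
After line 2 (a[0] = b[0] = 28): d = {'a': [28, 24], 'b': [28]}
After line 3 (b.extend(a) appends [28, 24]): d = {'a': [28, 24], 'b': [28, 28, 24]}
After line 4: result = d['b'] = [28, 28, 24]

[28, 28, 24]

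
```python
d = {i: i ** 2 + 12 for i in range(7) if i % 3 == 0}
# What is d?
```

{0: 12, 3: 21, 6: 48}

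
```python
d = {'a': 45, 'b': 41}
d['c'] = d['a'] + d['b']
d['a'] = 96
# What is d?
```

After line 1: d = {'a': 45, 'b': 41}
After line 2 (d['c'] = 45 + 41): d = {'a': 45, 'b': 41, 'c': 86}
After line 3: d = {'a': 96, 'b': 41, 'c': 86}

{'a': 96, 'b': 41, 'c': 86}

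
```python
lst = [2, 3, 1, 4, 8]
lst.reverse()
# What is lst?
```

[8, 4, 1, 3, 2]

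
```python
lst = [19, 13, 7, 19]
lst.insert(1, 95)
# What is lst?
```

[19, 95, 13, 7, 19]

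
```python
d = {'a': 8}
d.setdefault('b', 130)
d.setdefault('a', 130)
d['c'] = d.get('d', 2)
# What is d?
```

After line 1: d = {'a': 8}
After line 2 (setdefault adds 'b'=130): d = {'a': 8, 'b': 130}
After line 3 (setdefault 'a' no-op, already exists): d = {'a': 8, 'b': 130}
After line 4 (get('d', 2) returns default since 'd' not in d): d = {'a': 8, 'b': 130, 'c': 2}

{'a': 8, 'b': 130, 'c': 2}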